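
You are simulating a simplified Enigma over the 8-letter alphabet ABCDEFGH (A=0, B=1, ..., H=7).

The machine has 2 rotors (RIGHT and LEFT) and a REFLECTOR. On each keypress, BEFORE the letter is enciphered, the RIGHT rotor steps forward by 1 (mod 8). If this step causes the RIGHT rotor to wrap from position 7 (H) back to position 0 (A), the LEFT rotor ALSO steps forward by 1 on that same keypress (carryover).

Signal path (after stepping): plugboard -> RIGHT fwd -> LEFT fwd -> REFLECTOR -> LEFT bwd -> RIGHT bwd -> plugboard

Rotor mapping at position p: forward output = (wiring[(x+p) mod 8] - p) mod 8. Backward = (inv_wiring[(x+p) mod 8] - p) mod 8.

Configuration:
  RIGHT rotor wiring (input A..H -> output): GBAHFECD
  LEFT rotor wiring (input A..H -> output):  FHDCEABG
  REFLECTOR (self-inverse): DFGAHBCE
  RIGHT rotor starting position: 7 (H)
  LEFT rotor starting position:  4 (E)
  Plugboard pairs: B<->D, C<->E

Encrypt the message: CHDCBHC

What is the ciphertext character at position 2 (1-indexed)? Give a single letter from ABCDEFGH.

Char 1 ('C'): step: R->0, L->5 (L advanced); C->plug->E->R->F->L->G->refl->C->L'->E->R'->F->plug->F
Char 2 ('H'): step: R->1, L=5; H->plug->H->R->F->L->G->refl->C->L'->E->R'->D->plug->B

B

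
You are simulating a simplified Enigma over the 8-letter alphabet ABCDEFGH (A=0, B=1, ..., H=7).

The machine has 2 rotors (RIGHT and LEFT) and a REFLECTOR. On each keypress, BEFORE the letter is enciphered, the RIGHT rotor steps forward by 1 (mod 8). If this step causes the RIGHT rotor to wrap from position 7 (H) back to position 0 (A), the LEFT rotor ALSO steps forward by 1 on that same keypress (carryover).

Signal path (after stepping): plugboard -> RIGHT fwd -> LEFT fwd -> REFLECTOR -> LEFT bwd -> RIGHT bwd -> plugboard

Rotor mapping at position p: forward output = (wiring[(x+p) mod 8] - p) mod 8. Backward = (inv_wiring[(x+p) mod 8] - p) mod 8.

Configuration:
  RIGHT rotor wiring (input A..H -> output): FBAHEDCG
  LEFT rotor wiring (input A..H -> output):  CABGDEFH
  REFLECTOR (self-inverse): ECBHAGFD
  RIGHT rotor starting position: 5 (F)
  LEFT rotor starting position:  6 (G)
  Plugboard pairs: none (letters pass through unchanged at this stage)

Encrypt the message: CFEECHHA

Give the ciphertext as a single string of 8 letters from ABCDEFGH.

Answer: GCBDGCDH

Derivation:
Char 1 ('C'): step: R->6, L=6; C->plug->C->R->H->L->G->refl->F->L'->G->R'->G->plug->G
Char 2 ('F'): step: R->7, L=6; F->plug->F->R->F->L->A->refl->E->L'->C->R'->C->plug->C
Char 3 ('E'): step: R->0, L->7 (L advanced); E->plug->E->R->E->L->H->refl->D->L'->B->R'->B->plug->B
Char 4 ('E'): step: R->1, L=7; E->plug->E->R->C->L->B->refl->C->L'->D->R'->D->plug->D
Char 5 ('C'): step: R->2, L=7; C->plug->C->R->C->L->B->refl->C->L'->D->R'->G->plug->G
Char 6 ('H'): step: R->3, L=7; H->plug->H->R->F->L->E->refl->A->L'->A->R'->C->plug->C
Char 7 ('H'): step: R->4, L=7; H->plug->H->R->D->L->C->refl->B->L'->C->R'->D->plug->D
Char 8 ('A'): step: R->5, L=7; A->plug->A->R->G->L->F->refl->G->L'->H->R'->H->plug->H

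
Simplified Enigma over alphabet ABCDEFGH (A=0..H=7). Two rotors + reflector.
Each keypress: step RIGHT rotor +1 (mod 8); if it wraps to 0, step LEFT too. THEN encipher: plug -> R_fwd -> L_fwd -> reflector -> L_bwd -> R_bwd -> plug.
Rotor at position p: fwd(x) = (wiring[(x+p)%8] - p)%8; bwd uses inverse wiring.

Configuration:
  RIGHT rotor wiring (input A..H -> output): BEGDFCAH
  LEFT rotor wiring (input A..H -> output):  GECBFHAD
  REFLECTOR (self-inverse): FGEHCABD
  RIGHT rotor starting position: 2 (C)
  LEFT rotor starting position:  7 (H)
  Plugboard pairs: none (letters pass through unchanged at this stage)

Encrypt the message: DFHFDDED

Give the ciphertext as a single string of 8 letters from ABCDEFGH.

Answer: CCDGCGCC

Derivation:
Char 1 ('D'): step: R->3, L=7; D->plug->D->R->F->L->G->refl->B->L'->H->R'->C->plug->C
Char 2 ('F'): step: R->4, L=7; F->plug->F->R->A->L->E->refl->C->L'->E->R'->C->plug->C
Char 3 ('H'): step: R->5, L=7; H->plug->H->R->A->L->E->refl->C->L'->E->R'->D->plug->D
Char 4 ('F'): step: R->6, L=7; F->plug->F->R->F->L->G->refl->B->L'->H->R'->G->plug->G
Char 5 ('D'): step: R->7, L=7; D->plug->D->R->H->L->B->refl->G->L'->F->R'->C->plug->C
Char 6 ('D'): step: R->0, L->0 (L advanced); D->plug->D->R->D->L->B->refl->G->L'->A->R'->G->plug->G
Char 7 ('E'): step: R->1, L=0; E->plug->E->R->B->L->E->refl->C->L'->C->R'->C->plug->C
Char 8 ('D'): step: R->2, L=0; D->plug->D->R->A->L->G->refl->B->L'->D->R'->C->plug->C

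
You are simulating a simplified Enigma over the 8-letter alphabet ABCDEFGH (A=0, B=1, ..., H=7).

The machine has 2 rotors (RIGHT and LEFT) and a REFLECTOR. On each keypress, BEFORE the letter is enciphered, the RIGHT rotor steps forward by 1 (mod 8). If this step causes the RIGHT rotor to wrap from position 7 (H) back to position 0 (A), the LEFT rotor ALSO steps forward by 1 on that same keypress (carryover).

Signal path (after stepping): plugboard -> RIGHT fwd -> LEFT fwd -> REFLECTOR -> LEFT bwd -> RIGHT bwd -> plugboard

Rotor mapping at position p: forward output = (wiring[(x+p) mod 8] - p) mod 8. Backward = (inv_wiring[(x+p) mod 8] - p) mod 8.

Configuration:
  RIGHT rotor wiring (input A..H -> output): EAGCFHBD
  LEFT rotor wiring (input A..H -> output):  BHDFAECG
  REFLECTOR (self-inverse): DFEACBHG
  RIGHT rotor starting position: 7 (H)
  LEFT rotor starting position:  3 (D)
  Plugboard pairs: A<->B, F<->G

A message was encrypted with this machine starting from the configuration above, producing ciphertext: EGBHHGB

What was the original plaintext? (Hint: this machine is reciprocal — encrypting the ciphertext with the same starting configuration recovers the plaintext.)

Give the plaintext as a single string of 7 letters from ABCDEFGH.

Answer: FHEEFFE

Derivation:
Char 1 ('E'): step: R->0, L->4 (L advanced); E->plug->E->R->F->L->D->refl->A->L'->B->R'->G->plug->F
Char 2 ('G'): step: R->1, L=4; G->plug->F->R->A->L->E->refl->C->L'->D->R'->H->plug->H
Char 3 ('B'): step: R->2, L=4; B->plug->A->R->E->L->F->refl->B->L'->H->R'->E->plug->E
Char 4 ('H'): step: R->3, L=4; H->plug->H->R->D->L->C->refl->E->L'->A->R'->E->plug->E
Char 5 ('H'): step: R->4, L=4; H->plug->H->R->G->L->H->refl->G->L'->C->R'->G->plug->F
Char 6 ('G'): step: R->5, L=4; G->plug->F->R->B->L->A->refl->D->L'->F->R'->G->plug->F
Char 7 ('B'): step: R->6, L=4; B->plug->A->R->D->L->C->refl->E->L'->A->R'->E->plug->E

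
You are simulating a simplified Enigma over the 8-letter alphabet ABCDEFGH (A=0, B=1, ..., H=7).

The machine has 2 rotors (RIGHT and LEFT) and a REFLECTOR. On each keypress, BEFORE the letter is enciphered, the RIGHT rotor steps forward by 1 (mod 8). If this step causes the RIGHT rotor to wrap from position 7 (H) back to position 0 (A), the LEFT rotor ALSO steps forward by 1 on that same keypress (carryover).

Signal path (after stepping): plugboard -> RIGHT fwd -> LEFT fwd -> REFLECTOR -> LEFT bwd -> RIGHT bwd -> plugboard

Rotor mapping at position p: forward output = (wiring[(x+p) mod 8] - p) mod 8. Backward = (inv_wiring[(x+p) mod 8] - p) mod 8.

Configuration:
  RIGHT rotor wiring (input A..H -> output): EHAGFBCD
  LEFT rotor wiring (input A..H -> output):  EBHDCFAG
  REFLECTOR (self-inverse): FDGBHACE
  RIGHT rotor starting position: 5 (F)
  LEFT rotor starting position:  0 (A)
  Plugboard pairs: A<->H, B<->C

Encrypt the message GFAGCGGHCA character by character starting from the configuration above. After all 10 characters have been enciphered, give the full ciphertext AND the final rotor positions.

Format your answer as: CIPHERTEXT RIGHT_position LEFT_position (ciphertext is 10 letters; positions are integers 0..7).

Answer: HCCFAACCHE 7 1

Derivation:
Char 1 ('G'): step: R->6, L=0; G->plug->G->R->H->L->G->refl->C->L'->E->R'->A->plug->H
Char 2 ('F'): step: R->7, L=0; F->plug->F->R->G->L->A->refl->F->L'->F->R'->B->plug->C
Char 3 ('A'): step: R->0, L->1 (L advanced); A->plug->H->R->D->L->B->refl->D->L'->H->R'->B->plug->C
Char 4 ('G'): step: R->1, L=1; G->plug->G->R->C->L->C->refl->G->L'->B->R'->F->plug->F
Char 5 ('C'): step: R->2, L=1; C->plug->B->R->E->L->E->refl->H->L'->F->R'->H->plug->A
Char 6 ('G'): step: R->3, L=1; G->plug->G->R->E->L->E->refl->H->L'->F->R'->H->plug->A
Char 7 ('G'): step: R->4, L=1; G->plug->G->R->E->L->E->refl->H->L'->F->R'->B->plug->C
Char 8 ('H'): step: R->5, L=1; H->plug->A->R->E->L->E->refl->H->L'->F->R'->B->plug->C
Char 9 ('C'): step: R->6, L=1; C->plug->B->R->F->L->H->refl->E->L'->E->R'->A->plug->H
Char 10 ('A'): step: R->7, L=1; A->plug->H->R->D->L->B->refl->D->L'->H->R'->E->plug->E
Final: ciphertext=HCCFAACCHE, RIGHT=7, LEFT=1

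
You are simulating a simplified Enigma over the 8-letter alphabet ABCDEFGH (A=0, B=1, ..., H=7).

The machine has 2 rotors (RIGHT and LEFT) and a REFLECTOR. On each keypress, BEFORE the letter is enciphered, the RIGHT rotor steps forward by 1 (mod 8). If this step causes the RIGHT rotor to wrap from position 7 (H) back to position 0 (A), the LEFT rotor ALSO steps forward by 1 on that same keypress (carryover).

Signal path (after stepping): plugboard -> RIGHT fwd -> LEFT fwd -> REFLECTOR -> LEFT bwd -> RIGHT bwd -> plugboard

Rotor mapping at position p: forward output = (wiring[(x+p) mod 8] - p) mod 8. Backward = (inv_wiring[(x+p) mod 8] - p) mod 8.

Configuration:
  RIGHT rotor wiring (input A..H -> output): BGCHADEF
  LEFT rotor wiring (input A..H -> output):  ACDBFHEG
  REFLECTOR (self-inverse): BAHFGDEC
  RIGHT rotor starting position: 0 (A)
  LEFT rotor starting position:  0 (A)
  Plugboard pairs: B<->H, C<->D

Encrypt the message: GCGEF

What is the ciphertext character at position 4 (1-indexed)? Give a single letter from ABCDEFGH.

Char 1 ('G'): step: R->1, L=0; G->plug->G->R->E->L->F->refl->D->L'->C->R'->E->plug->E
Char 2 ('C'): step: R->2, L=0; C->plug->D->R->B->L->C->refl->H->L'->F->R'->B->plug->H
Char 3 ('G'): step: R->3, L=0; G->plug->G->R->D->L->B->refl->A->L'->A->R'->C->plug->D
Char 4 ('E'): step: R->4, L=0; E->plug->E->R->F->L->H->refl->C->L'->B->R'->D->plug->C

C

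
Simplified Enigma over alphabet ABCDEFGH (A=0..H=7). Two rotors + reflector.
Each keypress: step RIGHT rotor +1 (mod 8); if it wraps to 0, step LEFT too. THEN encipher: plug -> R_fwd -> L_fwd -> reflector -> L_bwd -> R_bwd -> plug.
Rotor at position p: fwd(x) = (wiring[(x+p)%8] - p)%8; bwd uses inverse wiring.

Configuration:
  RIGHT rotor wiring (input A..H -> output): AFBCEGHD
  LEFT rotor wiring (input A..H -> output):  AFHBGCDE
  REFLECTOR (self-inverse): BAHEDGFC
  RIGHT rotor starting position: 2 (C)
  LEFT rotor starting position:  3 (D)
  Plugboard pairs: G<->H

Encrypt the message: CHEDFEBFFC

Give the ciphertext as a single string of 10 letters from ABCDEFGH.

Char 1 ('C'): step: R->3, L=3; C->plug->C->R->D->L->A->refl->B->L'->E->R'->D->plug->D
Char 2 ('H'): step: R->4, L=3; H->plug->G->R->F->L->F->refl->G->L'->A->R'->A->plug->A
Char 3 ('E'): step: R->5, L=3; E->plug->E->R->A->L->G->refl->F->L'->F->R'->G->plug->H
Char 4 ('D'): step: R->6, L=3; D->plug->D->R->H->L->E->refl->D->L'->B->R'->A->plug->A
Char 5 ('F'): step: R->7, L=3; F->plug->F->R->F->L->F->refl->G->L'->A->R'->H->plug->G
Char 6 ('E'): step: R->0, L->4 (L advanced); E->plug->E->R->E->L->E->refl->D->L'->G->R'->F->plug->F
Char 7 ('B'): step: R->1, L=4; B->plug->B->R->A->L->C->refl->H->L'->C->R'->G->plug->H
Char 8 ('F'): step: R->2, L=4; F->plug->F->R->B->L->G->refl->F->L'->H->R'->A->plug->A
Char 9 ('F'): step: R->3, L=4; F->plug->F->R->F->L->B->refl->A->L'->D->R'->C->plug->C
Char 10 ('C'): step: R->4, L=4; C->plug->C->R->D->L->A->refl->B->L'->F->R'->G->plug->H

Answer: DAHAGFHACH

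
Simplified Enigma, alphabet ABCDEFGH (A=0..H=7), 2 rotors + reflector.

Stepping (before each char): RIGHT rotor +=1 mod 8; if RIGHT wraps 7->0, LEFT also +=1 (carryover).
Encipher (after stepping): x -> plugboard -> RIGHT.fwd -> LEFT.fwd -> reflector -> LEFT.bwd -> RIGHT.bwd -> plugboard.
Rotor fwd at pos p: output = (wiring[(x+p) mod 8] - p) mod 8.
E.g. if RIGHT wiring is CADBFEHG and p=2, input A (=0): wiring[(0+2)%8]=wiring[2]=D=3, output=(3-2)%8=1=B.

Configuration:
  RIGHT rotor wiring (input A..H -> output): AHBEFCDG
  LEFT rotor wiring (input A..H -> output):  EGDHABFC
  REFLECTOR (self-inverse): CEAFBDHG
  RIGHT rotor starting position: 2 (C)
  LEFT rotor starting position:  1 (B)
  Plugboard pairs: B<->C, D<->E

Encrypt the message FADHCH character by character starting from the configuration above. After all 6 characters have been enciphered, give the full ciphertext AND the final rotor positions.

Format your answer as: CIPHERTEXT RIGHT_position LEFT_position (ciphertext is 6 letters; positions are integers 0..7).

Char 1 ('F'): step: R->3, L=1; F->plug->F->R->F->L->E->refl->B->L'->G->R'->H->plug->H
Char 2 ('A'): step: R->4, L=1; A->plug->A->R->B->L->C->refl->A->L'->E->R'->E->plug->D
Char 3 ('D'): step: R->5, L=1; D->plug->E->R->C->L->G->refl->H->L'->D->R'->D->plug->E
Char 4 ('H'): step: R->6, L=1; H->plug->H->R->E->L->A->refl->C->L'->B->R'->D->plug->E
Char 5 ('C'): step: R->7, L=1; C->plug->B->R->B->L->C->refl->A->L'->E->R'->H->plug->H
Char 6 ('H'): step: R->0, L->2 (L advanced); H->plug->H->R->G->L->C->refl->A->L'->F->R'->E->plug->D
Final: ciphertext=HDEEHD, RIGHT=0, LEFT=2

Answer: HDEEHD 0 2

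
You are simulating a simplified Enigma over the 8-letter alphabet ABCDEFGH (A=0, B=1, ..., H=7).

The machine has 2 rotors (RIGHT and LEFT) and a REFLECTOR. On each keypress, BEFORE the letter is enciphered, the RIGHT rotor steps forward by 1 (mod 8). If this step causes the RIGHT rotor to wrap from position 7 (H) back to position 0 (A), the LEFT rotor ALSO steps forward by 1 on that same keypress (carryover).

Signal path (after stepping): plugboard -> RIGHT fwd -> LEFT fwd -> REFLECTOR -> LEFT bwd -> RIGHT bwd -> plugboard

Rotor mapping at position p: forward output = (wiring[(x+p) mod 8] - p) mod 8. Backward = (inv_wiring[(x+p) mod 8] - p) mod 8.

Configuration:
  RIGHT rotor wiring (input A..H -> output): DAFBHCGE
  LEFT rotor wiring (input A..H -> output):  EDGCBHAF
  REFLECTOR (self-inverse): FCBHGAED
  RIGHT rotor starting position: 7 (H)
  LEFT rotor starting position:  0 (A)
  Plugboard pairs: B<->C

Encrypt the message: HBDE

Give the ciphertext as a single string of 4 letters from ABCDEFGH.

Answer: GHFD

Derivation:
Char 1 ('H'): step: R->0, L->1 (L advanced); H->plug->H->R->E->L->G->refl->E->L'->G->R'->G->plug->G
Char 2 ('B'): step: R->1, L=1; B->plug->C->R->A->L->C->refl->B->L'->C->R'->H->plug->H
Char 3 ('D'): step: R->2, L=1; D->plug->D->R->A->L->C->refl->B->L'->C->R'->F->plug->F
Char 4 ('E'): step: R->3, L=1; E->plug->E->R->B->L->F->refl->A->L'->D->R'->D->plug->D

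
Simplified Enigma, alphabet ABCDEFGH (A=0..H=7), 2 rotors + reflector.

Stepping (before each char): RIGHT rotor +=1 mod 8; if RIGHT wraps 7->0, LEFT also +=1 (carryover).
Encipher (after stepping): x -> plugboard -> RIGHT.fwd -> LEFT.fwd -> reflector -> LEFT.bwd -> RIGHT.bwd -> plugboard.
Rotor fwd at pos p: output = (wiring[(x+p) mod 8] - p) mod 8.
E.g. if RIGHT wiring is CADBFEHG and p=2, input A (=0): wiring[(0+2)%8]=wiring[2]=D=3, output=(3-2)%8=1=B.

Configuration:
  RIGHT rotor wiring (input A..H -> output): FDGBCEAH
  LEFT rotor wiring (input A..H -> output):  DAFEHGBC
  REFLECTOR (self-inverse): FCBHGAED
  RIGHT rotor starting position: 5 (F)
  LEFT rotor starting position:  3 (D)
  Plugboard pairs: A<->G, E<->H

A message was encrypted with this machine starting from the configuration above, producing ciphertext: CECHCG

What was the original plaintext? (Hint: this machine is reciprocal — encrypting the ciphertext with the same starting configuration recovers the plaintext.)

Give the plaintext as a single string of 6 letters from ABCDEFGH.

Char 1 ('C'): step: R->6, L=3; C->plug->C->R->H->L->C->refl->B->L'->A->R'->E->plug->H
Char 2 ('E'): step: R->7, L=3; E->plug->H->R->B->L->E->refl->G->L'->D->R'->F->plug->F
Char 3 ('C'): step: R->0, L->4 (L advanced); C->plug->C->R->G->L->B->refl->C->L'->B->R'->D->plug->D
Char 4 ('H'): step: R->1, L=4; H->plug->E->R->D->L->G->refl->E->L'->F->R'->B->plug->B
Char 5 ('C'): step: R->2, L=4; C->plug->C->R->A->L->D->refl->H->L'->E->R'->A->plug->G
Char 6 ('G'): step: R->3, L=4; G->plug->A->R->G->L->B->refl->C->L'->B->R'->C->plug->C

Answer: HFDBGC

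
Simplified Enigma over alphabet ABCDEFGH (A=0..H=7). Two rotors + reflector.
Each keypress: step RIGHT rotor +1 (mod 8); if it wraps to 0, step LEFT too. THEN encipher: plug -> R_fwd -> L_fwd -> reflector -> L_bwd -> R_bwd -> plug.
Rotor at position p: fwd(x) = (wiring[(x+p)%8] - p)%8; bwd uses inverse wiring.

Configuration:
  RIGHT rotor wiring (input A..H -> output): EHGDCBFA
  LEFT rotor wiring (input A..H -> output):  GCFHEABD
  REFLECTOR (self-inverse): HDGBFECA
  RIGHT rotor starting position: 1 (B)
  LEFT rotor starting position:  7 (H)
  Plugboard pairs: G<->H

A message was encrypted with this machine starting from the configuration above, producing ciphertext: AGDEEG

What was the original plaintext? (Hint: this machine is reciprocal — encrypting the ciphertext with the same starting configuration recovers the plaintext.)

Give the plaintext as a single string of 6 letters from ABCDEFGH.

Char 1 ('A'): step: R->2, L=7; A->plug->A->R->E->L->A->refl->H->L'->B->R'->B->plug->B
Char 2 ('G'): step: R->3, L=7; G->plug->H->R->D->L->G->refl->C->L'->H->R'->B->plug->B
Char 3 ('D'): step: R->4, L=7; D->plug->D->R->E->L->A->refl->H->L'->B->R'->C->plug->C
Char 4 ('E'): step: R->5, L=7; E->plug->E->R->C->L->D->refl->B->L'->G->R'->G->plug->H
Char 5 ('E'): step: R->6, L=7; E->plug->E->R->A->L->E->refl->F->L'->F->R'->F->plug->F
Char 6 ('G'): step: R->7, L=7; G->plug->H->R->G->L->B->refl->D->L'->C->R'->G->plug->H

Answer: BBCHFH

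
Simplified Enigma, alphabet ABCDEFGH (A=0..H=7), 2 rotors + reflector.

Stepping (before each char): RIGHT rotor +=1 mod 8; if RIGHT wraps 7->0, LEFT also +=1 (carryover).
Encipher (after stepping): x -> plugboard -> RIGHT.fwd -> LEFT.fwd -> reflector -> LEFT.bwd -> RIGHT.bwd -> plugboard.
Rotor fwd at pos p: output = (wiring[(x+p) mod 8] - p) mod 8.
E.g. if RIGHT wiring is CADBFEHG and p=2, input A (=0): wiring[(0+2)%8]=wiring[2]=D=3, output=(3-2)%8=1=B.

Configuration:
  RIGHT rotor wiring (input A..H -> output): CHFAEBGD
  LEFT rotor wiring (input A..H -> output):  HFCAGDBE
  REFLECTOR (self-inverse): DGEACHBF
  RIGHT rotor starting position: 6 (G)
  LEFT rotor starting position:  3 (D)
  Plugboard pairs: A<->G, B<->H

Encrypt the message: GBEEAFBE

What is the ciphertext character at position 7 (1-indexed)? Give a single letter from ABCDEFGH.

Char 1 ('G'): step: R->7, L=3; G->plug->A->R->E->L->B->refl->G->L'->D->R'->B->plug->H
Char 2 ('B'): step: R->0, L->4 (L advanced); B->plug->H->R->D->L->A->refl->D->L'->E->R'->E->plug->E
Char 3 ('E'): step: R->1, L=4; E->plug->E->R->A->L->C->refl->E->L'->H->R'->C->plug->C
Char 4 ('E'): step: R->2, L=4; E->plug->E->R->E->L->D->refl->A->L'->D->R'->A->plug->G
Char 5 ('A'): step: R->3, L=4; A->plug->G->R->E->L->D->refl->A->L'->D->R'->D->plug->D
Char 6 ('F'): step: R->4, L=4; F->plug->F->R->D->L->A->refl->D->L'->E->R'->H->plug->B
Char 7 ('B'): step: R->5, L=4; B->plug->H->R->H->L->E->refl->C->L'->A->R'->F->plug->F

F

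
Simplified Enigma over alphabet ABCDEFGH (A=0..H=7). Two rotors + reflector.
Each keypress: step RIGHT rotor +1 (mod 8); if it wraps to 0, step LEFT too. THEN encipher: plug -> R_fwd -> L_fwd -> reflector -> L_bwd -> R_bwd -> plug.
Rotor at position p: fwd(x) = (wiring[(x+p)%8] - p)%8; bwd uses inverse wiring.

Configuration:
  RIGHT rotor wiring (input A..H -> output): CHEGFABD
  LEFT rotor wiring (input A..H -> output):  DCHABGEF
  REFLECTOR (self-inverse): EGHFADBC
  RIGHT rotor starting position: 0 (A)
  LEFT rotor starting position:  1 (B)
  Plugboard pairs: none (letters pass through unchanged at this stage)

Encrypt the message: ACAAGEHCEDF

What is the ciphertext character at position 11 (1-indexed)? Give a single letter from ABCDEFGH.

Char 1 ('A'): step: R->1, L=1; A->plug->A->R->G->L->E->refl->A->L'->D->R'->B->plug->B
Char 2 ('C'): step: R->2, L=1; C->plug->C->R->D->L->A->refl->E->L'->G->R'->D->plug->D
Char 3 ('A'): step: R->3, L=1; A->plug->A->R->D->L->A->refl->E->L'->G->R'->D->plug->D
Char 4 ('A'): step: R->4, L=1; A->plug->A->R->B->L->G->refl->B->L'->A->R'->G->plug->G
Char 5 ('G'): step: R->5, L=1; G->plug->G->R->B->L->G->refl->B->L'->A->R'->H->plug->H
Char 6 ('E'): step: R->6, L=1; E->plug->E->R->G->L->E->refl->A->L'->D->R'->A->plug->A
Char 7 ('H'): step: R->7, L=1; H->plug->H->R->C->L->H->refl->C->L'->H->R'->E->plug->E
Char 8 ('C'): step: R->0, L->2 (L advanced); C->plug->C->R->E->L->C->refl->H->L'->C->R'->A->plug->A
Char 9 ('E'): step: R->1, L=2; E->plug->E->R->H->L->A->refl->E->L'->D->R'->B->plug->B
Char 10 ('D'): step: R->2, L=2; D->plug->D->R->G->L->B->refl->G->L'->B->R'->F->plug->F
Char 11 ('F'): step: R->3, L=2; F->plug->F->R->H->L->A->refl->E->L'->D->R'->A->plug->A

A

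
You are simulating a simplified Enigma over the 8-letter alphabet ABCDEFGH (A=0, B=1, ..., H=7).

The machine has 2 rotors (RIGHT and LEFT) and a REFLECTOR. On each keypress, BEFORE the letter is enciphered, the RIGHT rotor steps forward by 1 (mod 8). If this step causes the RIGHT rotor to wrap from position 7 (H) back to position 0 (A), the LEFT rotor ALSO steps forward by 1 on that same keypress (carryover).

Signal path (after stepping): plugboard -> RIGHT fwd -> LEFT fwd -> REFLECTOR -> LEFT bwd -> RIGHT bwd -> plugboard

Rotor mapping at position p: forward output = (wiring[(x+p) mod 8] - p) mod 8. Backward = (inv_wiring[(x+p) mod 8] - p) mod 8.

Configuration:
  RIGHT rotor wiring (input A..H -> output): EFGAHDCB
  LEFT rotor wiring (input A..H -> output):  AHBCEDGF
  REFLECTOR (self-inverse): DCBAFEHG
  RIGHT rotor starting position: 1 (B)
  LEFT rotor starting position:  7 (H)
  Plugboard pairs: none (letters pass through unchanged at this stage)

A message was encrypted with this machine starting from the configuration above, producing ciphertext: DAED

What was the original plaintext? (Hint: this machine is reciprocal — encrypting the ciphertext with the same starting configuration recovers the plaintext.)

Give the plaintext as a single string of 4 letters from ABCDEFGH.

Answer: HEBE

Derivation:
Char 1 ('D'): step: R->2, L=7; D->plug->D->R->B->L->B->refl->C->L'->D->R'->H->plug->H
Char 2 ('A'): step: R->3, L=7; A->plug->A->R->F->L->F->refl->E->L'->G->R'->E->plug->E
Char 3 ('E'): step: R->4, L=7; E->plug->E->R->A->L->G->refl->H->L'->H->R'->B->plug->B
Char 4 ('D'): step: R->5, L=7; D->plug->D->R->H->L->H->refl->G->L'->A->R'->E->plug->E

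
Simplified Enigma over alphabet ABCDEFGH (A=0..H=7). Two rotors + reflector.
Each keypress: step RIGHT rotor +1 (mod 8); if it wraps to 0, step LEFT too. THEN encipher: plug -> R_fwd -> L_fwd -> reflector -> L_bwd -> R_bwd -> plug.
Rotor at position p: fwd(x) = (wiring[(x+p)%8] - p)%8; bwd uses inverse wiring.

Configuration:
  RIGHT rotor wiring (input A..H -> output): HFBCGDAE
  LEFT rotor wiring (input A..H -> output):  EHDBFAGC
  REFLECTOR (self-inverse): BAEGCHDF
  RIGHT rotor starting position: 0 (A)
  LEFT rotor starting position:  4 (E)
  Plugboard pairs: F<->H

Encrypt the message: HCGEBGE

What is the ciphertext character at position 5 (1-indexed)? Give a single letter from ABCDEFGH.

Char 1 ('H'): step: R->1, L=4; H->plug->F->R->H->L->F->refl->H->L'->G->R'->H->plug->F
Char 2 ('C'): step: R->2, L=4; C->plug->C->R->E->L->A->refl->B->L'->A->R'->B->plug->B
Char 3 ('G'): step: R->3, L=4; G->plug->G->R->C->L->C->refl->E->L'->B->R'->E->plug->E
Char 4 ('E'): step: R->4, L=4; E->plug->E->R->D->L->G->refl->D->L'->F->R'->G->plug->G
Char 5 ('B'): step: R->5, L=4; B->plug->B->R->D->L->G->refl->D->L'->F->R'->G->plug->G

G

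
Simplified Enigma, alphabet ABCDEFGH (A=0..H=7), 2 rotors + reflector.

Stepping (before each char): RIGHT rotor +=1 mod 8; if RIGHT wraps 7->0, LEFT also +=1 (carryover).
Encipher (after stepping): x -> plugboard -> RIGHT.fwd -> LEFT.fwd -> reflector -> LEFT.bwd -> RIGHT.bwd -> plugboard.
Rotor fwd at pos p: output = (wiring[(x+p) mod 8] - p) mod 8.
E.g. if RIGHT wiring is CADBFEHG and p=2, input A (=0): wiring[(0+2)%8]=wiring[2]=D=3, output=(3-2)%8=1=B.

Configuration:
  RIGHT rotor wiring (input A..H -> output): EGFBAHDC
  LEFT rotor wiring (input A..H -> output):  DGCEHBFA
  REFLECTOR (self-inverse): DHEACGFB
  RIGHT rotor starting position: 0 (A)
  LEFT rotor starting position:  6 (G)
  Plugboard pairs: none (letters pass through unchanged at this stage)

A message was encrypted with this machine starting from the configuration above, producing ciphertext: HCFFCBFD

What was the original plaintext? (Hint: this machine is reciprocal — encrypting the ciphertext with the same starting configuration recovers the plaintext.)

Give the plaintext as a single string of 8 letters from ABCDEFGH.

Answer: DFCHAHHB

Derivation:
Char 1 ('H'): step: R->1, L=6; H->plug->H->R->D->L->A->refl->D->L'->H->R'->D->plug->D
Char 2 ('C'): step: R->2, L=6; C->plug->C->R->G->L->B->refl->H->L'->A->R'->F->plug->F
Char 3 ('F'): step: R->3, L=6; F->plug->F->R->B->L->C->refl->E->L'->E->R'->C->plug->C
Char 4 ('F'): step: R->4, L=6; F->plug->F->R->C->L->F->refl->G->L'->F->R'->H->plug->H
Char 5 ('C'): step: R->5, L=6; C->plug->C->R->F->L->G->refl->F->L'->C->R'->A->plug->A
Char 6 ('B'): step: R->6, L=6; B->plug->B->R->E->L->E->refl->C->L'->B->R'->H->plug->H
Char 7 ('F'): step: R->7, L=6; F->plug->F->R->B->L->C->refl->E->L'->E->R'->H->plug->H
Char 8 ('D'): step: R->0, L->7 (L advanced); D->plug->D->R->B->L->E->refl->C->L'->G->R'->B->plug->B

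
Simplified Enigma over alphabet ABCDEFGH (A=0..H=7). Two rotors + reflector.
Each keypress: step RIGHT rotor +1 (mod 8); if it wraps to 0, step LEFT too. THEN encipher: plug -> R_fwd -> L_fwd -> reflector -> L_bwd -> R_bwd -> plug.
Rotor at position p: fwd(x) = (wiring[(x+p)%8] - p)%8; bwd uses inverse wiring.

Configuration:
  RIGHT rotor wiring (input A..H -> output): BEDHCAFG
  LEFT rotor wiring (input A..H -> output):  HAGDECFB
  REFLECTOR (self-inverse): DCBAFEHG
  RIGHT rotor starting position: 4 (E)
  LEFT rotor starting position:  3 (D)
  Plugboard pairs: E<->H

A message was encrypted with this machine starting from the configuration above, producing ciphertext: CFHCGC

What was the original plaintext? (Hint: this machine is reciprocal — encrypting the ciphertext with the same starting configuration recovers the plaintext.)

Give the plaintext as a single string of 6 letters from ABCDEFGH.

Answer: ACAGAF

Derivation:
Char 1 ('C'): step: R->5, L=3; C->plug->C->R->B->L->B->refl->C->L'->D->R'->A->plug->A
Char 2 ('F'): step: R->6, L=3; F->plug->F->R->B->L->B->refl->C->L'->D->R'->C->plug->C
Char 3 ('H'): step: R->7, L=3; H->plug->E->R->A->L->A->refl->D->L'->H->R'->A->plug->A
Char 4 ('C'): step: R->0, L->4 (L advanced); C->plug->C->R->D->L->F->refl->E->L'->F->R'->G->plug->G
Char 5 ('G'): step: R->1, L=4; G->plug->G->R->F->L->E->refl->F->L'->D->R'->A->plug->A
Char 6 ('C'): step: R->2, L=4; C->plug->C->R->A->L->A->refl->D->L'->E->R'->F->plug->F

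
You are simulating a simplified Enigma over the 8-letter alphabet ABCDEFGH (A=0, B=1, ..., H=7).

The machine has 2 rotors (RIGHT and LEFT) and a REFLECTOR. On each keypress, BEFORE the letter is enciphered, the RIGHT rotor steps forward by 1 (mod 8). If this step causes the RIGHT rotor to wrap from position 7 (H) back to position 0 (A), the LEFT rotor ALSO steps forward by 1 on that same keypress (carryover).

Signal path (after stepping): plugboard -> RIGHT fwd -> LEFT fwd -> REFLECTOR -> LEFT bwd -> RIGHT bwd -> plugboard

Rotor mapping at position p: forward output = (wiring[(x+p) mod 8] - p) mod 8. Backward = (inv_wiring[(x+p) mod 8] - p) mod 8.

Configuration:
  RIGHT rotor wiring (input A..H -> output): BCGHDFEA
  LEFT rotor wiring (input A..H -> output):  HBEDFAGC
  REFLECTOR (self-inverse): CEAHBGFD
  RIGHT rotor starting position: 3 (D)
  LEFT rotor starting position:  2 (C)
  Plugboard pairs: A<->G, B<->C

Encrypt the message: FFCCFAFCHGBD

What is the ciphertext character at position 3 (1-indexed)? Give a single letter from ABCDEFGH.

Char 1 ('F'): step: R->4, L=2; F->plug->F->R->G->L->F->refl->G->L'->D->R'->H->plug->H
Char 2 ('F'): step: R->5, L=2; F->plug->F->R->B->L->B->refl->E->L'->E->R'->D->plug->D
Char 3 ('C'): step: R->6, L=2; C->plug->B->R->C->L->D->refl->H->L'->H->R'->H->plug->H

H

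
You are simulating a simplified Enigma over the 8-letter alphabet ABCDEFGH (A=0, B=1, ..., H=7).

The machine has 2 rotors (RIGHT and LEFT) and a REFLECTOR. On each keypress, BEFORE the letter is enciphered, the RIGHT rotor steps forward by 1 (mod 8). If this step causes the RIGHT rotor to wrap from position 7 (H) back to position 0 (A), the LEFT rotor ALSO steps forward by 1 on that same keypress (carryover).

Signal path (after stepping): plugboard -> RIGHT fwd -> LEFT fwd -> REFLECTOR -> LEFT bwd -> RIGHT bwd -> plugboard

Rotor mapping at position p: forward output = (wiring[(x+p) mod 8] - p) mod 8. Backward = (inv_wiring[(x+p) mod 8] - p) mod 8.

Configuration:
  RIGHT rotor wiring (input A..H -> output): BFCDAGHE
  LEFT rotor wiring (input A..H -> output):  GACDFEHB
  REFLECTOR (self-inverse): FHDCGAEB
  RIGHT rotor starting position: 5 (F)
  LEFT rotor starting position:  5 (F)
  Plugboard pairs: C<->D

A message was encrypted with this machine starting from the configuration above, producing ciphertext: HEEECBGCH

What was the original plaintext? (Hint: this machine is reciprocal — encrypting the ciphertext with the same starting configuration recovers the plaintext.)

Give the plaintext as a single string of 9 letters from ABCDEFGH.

Char 1 ('H'): step: R->6, L=5; H->plug->H->R->A->L->H->refl->B->L'->D->R'->C->plug->D
Char 2 ('E'): step: R->7, L=5; E->plug->E->R->E->L->D->refl->C->L'->B->R'->F->plug->F
Char 3 ('E'): step: R->0, L->6 (L advanced); E->plug->E->R->A->L->B->refl->H->L'->G->R'->F->plug->F
Char 4 ('E'): step: R->1, L=6; E->plug->E->R->F->L->F->refl->A->L'->C->R'->C->plug->D
Char 5 ('C'): step: R->2, L=6; C->plug->D->R->E->L->E->refl->G->L'->H->R'->G->plug->G
Char 6 ('B'): step: R->3, L=6; B->plug->B->R->F->L->F->refl->A->L'->C->R'->G->plug->G
Char 7 ('G'): step: R->4, L=6; G->plug->G->R->G->L->H->refl->B->L'->A->R'->D->plug->C
Char 8 ('C'): step: R->5, L=6; C->plug->D->R->E->L->E->refl->G->L'->H->R'->C->plug->D
Char 9 ('H'): step: R->6, L=6; H->plug->H->R->A->L->B->refl->H->L'->G->R'->B->plug->B

Answer: DFFDGGCDB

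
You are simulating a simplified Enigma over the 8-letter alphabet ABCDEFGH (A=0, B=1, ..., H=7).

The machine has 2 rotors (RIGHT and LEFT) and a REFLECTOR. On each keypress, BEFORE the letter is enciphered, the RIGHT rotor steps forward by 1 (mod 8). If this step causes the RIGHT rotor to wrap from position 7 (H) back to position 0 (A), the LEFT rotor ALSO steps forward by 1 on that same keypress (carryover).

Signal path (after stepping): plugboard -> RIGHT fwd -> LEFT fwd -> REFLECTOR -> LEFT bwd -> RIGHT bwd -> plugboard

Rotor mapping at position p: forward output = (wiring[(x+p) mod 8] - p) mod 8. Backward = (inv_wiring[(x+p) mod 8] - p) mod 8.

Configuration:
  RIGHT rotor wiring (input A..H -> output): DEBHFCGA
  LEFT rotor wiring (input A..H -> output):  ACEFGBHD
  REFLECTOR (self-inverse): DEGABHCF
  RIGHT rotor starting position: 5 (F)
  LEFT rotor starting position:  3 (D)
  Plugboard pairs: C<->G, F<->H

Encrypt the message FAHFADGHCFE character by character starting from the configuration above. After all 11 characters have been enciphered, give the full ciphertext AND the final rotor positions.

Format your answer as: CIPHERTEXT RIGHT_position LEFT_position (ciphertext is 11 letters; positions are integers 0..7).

Answer: HBCGECBEFBB 0 5

Derivation:
Char 1 ('F'): step: R->6, L=3; F->plug->H->R->E->L->A->refl->D->L'->B->R'->F->plug->H
Char 2 ('A'): step: R->7, L=3; A->plug->A->R->B->L->D->refl->A->L'->E->R'->B->plug->B
Char 3 ('H'): step: R->0, L->4 (L advanced); H->plug->F->R->C->L->D->refl->A->L'->G->R'->G->plug->C
Char 4 ('F'): step: R->1, L=4; F->plug->H->R->C->L->D->refl->A->L'->G->R'->C->plug->G
Char 5 ('A'): step: R->2, L=4; A->plug->A->R->H->L->B->refl->E->L'->E->R'->E->plug->E
Char 6 ('D'): step: R->3, L=4; D->plug->D->R->D->L->H->refl->F->L'->B->R'->G->plug->C
Char 7 ('G'): step: R->4, L=4; G->plug->C->R->C->L->D->refl->A->L'->G->R'->B->plug->B
Char 8 ('H'): step: R->5, L=4; H->plug->F->R->E->L->E->refl->B->L'->H->R'->E->plug->E
Char 9 ('C'): step: R->6, L=4; C->plug->G->R->H->L->B->refl->E->L'->E->R'->H->plug->F
Char 10 ('F'): step: R->7, L=4; F->plug->H->R->H->L->B->refl->E->L'->E->R'->B->plug->B
Char 11 ('E'): step: R->0, L->5 (L advanced); E->plug->E->R->F->L->H->refl->F->L'->E->R'->B->plug->B
Final: ciphertext=HBCGECBEFBB, RIGHT=0, LEFT=5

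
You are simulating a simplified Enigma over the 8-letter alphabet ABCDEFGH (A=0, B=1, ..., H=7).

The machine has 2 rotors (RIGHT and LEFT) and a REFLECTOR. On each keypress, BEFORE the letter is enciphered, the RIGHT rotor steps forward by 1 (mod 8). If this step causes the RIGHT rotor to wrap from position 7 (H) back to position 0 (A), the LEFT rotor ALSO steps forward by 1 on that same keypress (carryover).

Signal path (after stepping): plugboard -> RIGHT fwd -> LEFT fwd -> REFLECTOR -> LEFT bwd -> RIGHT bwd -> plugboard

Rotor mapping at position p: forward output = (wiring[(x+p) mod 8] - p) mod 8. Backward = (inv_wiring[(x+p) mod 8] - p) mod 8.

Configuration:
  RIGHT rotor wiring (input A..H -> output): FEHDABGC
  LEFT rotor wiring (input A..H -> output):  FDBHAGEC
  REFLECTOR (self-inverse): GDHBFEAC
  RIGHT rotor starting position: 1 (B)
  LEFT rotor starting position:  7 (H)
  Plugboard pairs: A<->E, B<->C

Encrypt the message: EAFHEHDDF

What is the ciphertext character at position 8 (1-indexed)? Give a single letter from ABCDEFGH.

Char 1 ('E'): step: R->2, L=7; E->plug->A->R->F->L->B->refl->D->L'->A->R'->F->plug->F
Char 2 ('A'): step: R->3, L=7; A->plug->E->R->H->L->F->refl->E->L'->C->R'->F->plug->F
Char 3 ('F'): step: R->4, L=7; F->plug->F->R->A->L->D->refl->B->L'->F->R'->B->plug->C
Char 4 ('H'): step: R->5, L=7; H->plug->H->R->D->L->C->refl->H->L'->G->R'->G->plug->G
Char 5 ('E'): step: R->6, L=7; E->plug->A->R->A->L->D->refl->B->L'->F->R'->F->plug->F
Char 6 ('H'): step: R->7, L=7; H->plug->H->R->H->L->F->refl->E->L'->C->R'->G->plug->G
Char 7 ('D'): step: R->0, L->0 (L advanced); D->plug->D->R->D->L->H->refl->C->L'->H->R'->C->plug->B
Char 8 ('D'): step: R->1, L=0; D->plug->D->R->H->L->C->refl->H->L'->D->R'->A->plug->E

E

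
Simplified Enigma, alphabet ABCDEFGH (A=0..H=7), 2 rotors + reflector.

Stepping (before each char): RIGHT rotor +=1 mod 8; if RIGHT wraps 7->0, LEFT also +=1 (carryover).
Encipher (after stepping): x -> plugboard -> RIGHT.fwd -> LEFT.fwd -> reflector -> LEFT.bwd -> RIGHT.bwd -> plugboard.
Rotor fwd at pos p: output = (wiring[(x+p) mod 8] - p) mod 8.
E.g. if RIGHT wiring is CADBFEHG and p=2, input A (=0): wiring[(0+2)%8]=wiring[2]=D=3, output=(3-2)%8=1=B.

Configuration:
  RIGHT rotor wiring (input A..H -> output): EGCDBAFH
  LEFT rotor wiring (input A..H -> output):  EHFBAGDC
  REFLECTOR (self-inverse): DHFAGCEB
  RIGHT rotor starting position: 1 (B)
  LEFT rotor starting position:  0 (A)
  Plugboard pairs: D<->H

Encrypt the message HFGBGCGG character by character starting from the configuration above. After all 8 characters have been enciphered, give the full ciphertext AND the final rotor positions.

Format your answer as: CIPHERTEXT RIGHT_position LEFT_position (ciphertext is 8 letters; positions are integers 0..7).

Char 1 ('H'): step: R->2, L=0; H->plug->D->R->G->L->D->refl->A->L'->E->R'->H->plug->D
Char 2 ('F'): step: R->3, L=0; F->plug->F->R->B->L->H->refl->B->L'->D->R'->G->plug->G
Char 3 ('G'): step: R->4, L=0; G->plug->G->R->G->L->D->refl->A->L'->E->R'->B->plug->B
Char 4 ('B'): step: R->5, L=0; B->plug->B->R->A->L->E->refl->G->L'->F->R'->F->plug->F
Char 5 ('G'): step: R->6, L=0; G->plug->G->R->D->L->B->refl->H->L'->B->R'->B->plug->B
Char 6 ('C'): step: R->7, L=0; C->plug->C->R->H->L->C->refl->F->L'->C->R'->F->plug->F
Char 7 ('G'): step: R->0, L->1 (L advanced); G->plug->G->R->F->L->C->refl->F->L'->E->R'->A->plug->A
Char 8 ('G'): step: R->1, L=1; G->plug->G->R->G->L->B->refl->H->L'->D->R'->H->plug->D
Final: ciphertext=DGBFBFAD, RIGHT=1, LEFT=1

Answer: DGBFBFAD 1 1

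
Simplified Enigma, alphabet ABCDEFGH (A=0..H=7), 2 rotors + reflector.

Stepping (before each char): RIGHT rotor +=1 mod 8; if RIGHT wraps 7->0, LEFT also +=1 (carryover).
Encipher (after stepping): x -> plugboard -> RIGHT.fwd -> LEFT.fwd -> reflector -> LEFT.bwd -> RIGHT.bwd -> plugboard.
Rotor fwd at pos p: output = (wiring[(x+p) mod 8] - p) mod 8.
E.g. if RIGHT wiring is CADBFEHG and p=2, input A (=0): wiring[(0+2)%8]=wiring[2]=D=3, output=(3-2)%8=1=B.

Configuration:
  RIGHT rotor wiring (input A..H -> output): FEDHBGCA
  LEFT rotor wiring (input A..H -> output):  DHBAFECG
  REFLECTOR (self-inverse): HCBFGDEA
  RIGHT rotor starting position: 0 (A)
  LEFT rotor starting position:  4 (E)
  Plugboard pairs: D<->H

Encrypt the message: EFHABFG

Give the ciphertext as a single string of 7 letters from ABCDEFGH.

Answer: CBFCFAF

Derivation:
Char 1 ('E'): step: R->1, L=4; E->plug->E->R->F->L->D->refl->F->L'->G->R'->C->plug->C
Char 2 ('F'): step: R->2, L=4; F->plug->F->R->G->L->F->refl->D->L'->F->R'->B->plug->B
Char 3 ('H'): step: R->3, L=4; H->plug->D->R->H->L->E->refl->G->L'->C->R'->F->plug->F
Char 4 ('A'): step: R->4, L=4; A->plug->A->R->F->L->D->refl->F->L'->G->R'->C->plug->C
Char 5 ('B'): step: R->5, L=4; B->plug->B->R->F->L->D->refl->F->L'->G->R'->F->plug->F
Char 6 ('F'): step: R->6, L=4; F->plug->F->R->B->L->A->refl->H->L'->E->R'->A->plug->A
Char 7 ('G'): step: R->7, L=4; G->plug->G->R->H->L->E->refl->G->L'->C->R'->F->plug->F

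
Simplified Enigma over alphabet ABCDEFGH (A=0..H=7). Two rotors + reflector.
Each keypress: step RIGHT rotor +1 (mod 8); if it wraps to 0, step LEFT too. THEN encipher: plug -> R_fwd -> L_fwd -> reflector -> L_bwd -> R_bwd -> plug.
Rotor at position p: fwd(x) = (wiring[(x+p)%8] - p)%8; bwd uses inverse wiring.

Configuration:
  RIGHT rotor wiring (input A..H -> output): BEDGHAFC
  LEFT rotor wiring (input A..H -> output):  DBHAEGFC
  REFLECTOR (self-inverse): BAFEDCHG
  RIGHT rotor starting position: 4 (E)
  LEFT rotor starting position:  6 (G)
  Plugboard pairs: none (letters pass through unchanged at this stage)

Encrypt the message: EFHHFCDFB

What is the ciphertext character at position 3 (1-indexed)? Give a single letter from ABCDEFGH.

Char 1 ('E'): step: R->5, L=6; E->plug->E->R->H->L->A->refl->B->L'->E->R'->D->plug->D
Char 2 ('F'): step: R->6, L=6; F->plug->F->R->A->L->H->refl->G->L'->G->R'->D->plug->D
Char 3 ('H'): step: R->7, L=6; H->plug->H->R->G->L->G->refl->H->L'->A->R'->F->plug->F

F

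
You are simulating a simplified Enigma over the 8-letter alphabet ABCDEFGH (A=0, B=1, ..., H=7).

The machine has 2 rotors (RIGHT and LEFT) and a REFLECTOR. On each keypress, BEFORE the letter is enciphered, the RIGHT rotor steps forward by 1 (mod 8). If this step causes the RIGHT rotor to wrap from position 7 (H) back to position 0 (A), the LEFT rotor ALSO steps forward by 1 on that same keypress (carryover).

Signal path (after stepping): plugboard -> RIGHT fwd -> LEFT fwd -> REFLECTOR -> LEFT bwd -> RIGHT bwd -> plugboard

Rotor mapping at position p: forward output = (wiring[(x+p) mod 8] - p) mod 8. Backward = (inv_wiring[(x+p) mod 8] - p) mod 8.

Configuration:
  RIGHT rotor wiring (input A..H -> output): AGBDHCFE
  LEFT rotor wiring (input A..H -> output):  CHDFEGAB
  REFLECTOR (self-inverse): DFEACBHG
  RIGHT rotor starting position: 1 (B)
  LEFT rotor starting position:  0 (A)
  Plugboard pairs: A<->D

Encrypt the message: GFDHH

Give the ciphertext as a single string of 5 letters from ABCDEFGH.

Char 1 ('G'): step: R->2, L=0; G->plug->G->R->G->L->A->refl->D->L'->C->R'->F->plug->F
Char 2 ('F'): step: R->3, L=0; F->plug->F->R->F->L->G->refl->H->L'->B->R'->E->plug->E
Char 3 ('D'): step: R->4, L=0; D->plug->A->R->D->L->F->refl->B->L'->H->R'->H->plug->H
Char 4 ('H'): step: R->5, L=0; H->plug->H->R->C->L->D->refl->A->L'->G->R'->G->plug->G
Char 5 ('H'): step: R->6, L=0; H->plug->H->R->E->L->E->refl->C->L'->A->R'->D->plug->A

Answer: FEHGA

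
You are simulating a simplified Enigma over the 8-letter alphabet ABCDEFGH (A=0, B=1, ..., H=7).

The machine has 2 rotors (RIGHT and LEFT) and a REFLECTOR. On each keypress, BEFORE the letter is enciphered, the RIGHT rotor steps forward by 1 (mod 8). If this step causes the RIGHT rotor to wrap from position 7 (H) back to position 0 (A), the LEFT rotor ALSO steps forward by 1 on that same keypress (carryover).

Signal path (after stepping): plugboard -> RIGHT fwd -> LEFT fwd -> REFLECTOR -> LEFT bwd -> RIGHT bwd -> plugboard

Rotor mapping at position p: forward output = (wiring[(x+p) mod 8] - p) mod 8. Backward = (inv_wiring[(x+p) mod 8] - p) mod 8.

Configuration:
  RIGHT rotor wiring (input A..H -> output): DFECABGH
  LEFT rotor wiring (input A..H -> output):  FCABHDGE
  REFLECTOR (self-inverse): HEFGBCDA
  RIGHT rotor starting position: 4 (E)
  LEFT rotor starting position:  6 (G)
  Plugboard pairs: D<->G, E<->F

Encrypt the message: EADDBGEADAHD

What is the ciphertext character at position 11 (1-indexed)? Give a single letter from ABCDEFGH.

Char 1 ('E'): step: R->5, L=6; E->plug->F->R->H->L->F->refl->C->L'->E->R'->A->plug->A
Char 2 ('A'): step: R->6, L=6; A->plug->A->R->A->L->A->refl->H->L'->C->R'->G->plug->D
Char 3 ('D'): step: R->7, L=6; D->plug->G->R->C->L->H->refl->A->L'->A->R'->A->plug->A
Char 4 ('D'): step: R->0, L->7 (L advanced); D->plug->G->R->G->L->E->refl->B->L'->D->R'->A->plug->A
Char 5 ('B'): step: R->1, L=7; B->plug->B->R->D->L->B->refl->E->L'->G->R'->G->plug->D
Char 6 ('G'): step: R->2, L=7; G->plug->D->R->H->L->H->refl->A->L'->F->R'->F->plug->E
Char 7 ('E'): step: R->3, L=7; E->plug->F->R->A->L->F->refl->C->L'->E->R'->E->plug->F
Char 8 ('A'): step: R->4, L=7; A->plug->A->R->E->L->C->refl->F->L'->A->R'->G->plug->D
Char 9 ('D'): step: R->5, L=7; D->plug->G->R->F->L->A->refl->H->L'->H->R'->F->plug->E
Char 10 ('A'): step: R->6, L=7; A->plug->A->R->A->L->F->refl->C->L'->E->R'->F->plug->E
Char 11 ('H'): step: R->7, L=7; H->plug->H->R->H->L->H->refl->A->L'->F->R'->D->plug->G

G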